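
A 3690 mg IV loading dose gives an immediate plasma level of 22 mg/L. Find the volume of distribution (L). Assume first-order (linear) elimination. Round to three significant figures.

168 L

Immediately after an IV bolus, C₀ = Dose / Vd, so Vd = Dose / C₀.
Vd = 3690 / 22 = 167.7 L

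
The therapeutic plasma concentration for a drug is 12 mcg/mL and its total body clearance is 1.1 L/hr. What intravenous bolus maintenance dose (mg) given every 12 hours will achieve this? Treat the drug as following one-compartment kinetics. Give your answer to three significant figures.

At steady state, dose per interval replaces the amount cleared in that interval: D/τ = CL·Css.
D = CL × Css × τ = 1.100 × 12 × 12 = 158.4 mg

158 mg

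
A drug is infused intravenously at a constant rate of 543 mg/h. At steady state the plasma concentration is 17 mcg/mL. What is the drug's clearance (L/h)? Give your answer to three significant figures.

At steady state, infusion rate = CL × Css, so CL = rate / Css.
CL = 543 / 17 = 31.94 L/h

31.9 L/h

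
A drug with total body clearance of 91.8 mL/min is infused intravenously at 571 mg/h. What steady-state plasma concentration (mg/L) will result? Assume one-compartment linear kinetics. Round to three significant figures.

CL = 91.8 mL/min = 91.8 × 0.06 = 5.508 L/h
Css = rate / CL = 571 / 5.508 = 103.7 mg/L

104 mg/L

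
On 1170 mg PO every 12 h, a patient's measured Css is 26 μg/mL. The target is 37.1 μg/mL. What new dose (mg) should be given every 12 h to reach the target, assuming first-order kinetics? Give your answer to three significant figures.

With linear kinetics, Css is proportional to dose rate (D/τ) at fixed clearance.
D₂ = D₁ × (Css,target / Css,current) = 1170 × 37.1/26 = 1670 mg

1670 mg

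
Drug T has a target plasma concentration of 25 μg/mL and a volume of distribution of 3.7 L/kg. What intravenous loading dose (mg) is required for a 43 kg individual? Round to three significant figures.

3980 mg

Vd = 3.7 L/kg × 43 kg = 159.1 L
LD = Vd × C = 159.1 × 25.00 = 3978 mg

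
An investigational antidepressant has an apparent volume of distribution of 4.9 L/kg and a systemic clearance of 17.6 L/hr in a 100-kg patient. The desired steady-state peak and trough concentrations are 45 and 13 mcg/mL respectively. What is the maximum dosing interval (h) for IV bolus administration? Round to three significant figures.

Vd = 4.9 L/kg × 100 kg = 490.0 L
k = CL / Vd = 17.60 / 490.0 = 0.03592 h⁻¹
Between IV bolus doses, concentration decays as C = C₀·e^(−kτ), so C_peak/C_trough = e^(kτ).
τ_max = ln(C_peak/C_trough) / k = ln(45/13) / 0.03592 = 1.242 / 0.03592 = 34.58 h

34.6 h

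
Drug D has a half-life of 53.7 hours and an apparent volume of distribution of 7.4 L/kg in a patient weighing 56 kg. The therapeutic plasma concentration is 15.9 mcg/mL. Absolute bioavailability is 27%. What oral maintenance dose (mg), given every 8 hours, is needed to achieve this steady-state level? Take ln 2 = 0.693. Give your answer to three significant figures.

2520 mg

Total Vd = 7.4 × 56 = 414.4 L
CL = 0.693 × Vd / t½ = 0.693 × 414.4 / 53.7 = 5.348 L/h
D = CL × Css × τ / F = 5.348 × 15.9 × 8 / 0.27 = 2520 mg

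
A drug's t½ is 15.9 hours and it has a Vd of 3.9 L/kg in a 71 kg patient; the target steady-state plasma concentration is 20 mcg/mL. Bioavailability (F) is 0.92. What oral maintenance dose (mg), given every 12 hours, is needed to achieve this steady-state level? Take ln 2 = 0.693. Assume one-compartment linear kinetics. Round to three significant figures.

3150 mg

Vd = 3.9 L/kg × 71 kg = 276.9 L
CL = ln 2 · Vd / t½ = 0.693 × 276.9 / 15.9 = 12.07 L/h
D = CL × Css × τ / F = 12.07 × 20 × 12 / 0.92 = 3149 mg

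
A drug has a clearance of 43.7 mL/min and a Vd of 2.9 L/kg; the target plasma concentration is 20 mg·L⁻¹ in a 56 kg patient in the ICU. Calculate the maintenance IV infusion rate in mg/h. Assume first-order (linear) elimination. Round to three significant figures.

Convert clearance: 43.7 mL/min × 60 min/h ÷ 1000 mL/L = 2.622 L/h
Vd does not affect the maintenance rate; only clearance governs steady-state input.
R₀ = 2.622 × 20 = 52.44 mg/h

52.4 mg/h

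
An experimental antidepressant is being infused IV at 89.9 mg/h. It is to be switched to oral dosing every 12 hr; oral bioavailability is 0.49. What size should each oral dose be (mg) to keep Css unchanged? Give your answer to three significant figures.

To maintain the same Css, the systemic dosing rate must be unchanged: F·D/τ = infusion rate.
D = rate × τ / F = 89.9 × 12 / 0.49 = 2202 mg

2200 mg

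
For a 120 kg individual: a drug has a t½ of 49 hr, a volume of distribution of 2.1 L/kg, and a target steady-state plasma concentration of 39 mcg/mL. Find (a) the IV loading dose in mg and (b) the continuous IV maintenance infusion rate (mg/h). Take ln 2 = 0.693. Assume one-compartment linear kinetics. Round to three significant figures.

(a) 9830 mg; (b) 139 mg/h

Vd = 2.1 L/kg × 120 kg = 252.0 L
LD = Vd × C = 252.0 × 39 = 9828 mg
CL = 0.693 × Vd / t½ = 0.693 × 252.0 / 49 = 3.564 L/h
Infusion rate = CL × Css = 3.564 × 39 = 139.0 mg/h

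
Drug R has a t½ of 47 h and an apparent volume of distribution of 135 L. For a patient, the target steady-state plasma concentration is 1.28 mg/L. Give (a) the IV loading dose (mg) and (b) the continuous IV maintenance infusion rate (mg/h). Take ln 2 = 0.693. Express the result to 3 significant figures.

LD = Vd × C = 135.0 × 1.28 = 172.8 mg
CL = 0.693 × Vd / t½ = 0.693 × 135.0 / 47 = 1.991 L/h
Infusion rate = CL × Css = 1.991 × 1.28 = 2.548 mg/h

(a) 173 mg; (b) 2.55 mg/h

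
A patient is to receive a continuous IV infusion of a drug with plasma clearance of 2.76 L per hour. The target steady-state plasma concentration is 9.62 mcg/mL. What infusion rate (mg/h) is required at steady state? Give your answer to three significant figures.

26.6 mg/h

Infusion rate = CL · Css = 2.760 L/h × 9.62 mg/L = 26.55 mg/h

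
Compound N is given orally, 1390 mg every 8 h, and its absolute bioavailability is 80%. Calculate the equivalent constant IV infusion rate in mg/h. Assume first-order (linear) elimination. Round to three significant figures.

Equivalent systemic input: infusion rate = F·D/τ.
Rate = 0.8 × 1390 / 8 = 139.0 mg/h

139 mg/h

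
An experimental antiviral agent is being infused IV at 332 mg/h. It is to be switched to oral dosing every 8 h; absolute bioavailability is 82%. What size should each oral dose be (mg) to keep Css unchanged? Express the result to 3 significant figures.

To maintain the same Css, the systemic dosing rate must be unchanged: F·D/τ = infusion rate.
D = rate × τ / F = 332 × 8 / 0.82 = 3239 mg

3240 mg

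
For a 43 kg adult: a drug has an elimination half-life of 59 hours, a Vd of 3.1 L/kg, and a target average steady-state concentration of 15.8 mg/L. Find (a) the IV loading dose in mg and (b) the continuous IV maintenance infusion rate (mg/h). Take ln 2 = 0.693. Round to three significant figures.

Vd = 3.1 L/kg × 43 kg = 133.3 L
LD = Vd × C = 133.3 × 15.8 = 2106 mg
CL = 0.693 × Vd / t½ = 0.693 × 133.3 / 59 = 1.566 L/h
Infusion rate = CL × Css = 1.566 × 15.8 = 24.74 mg/h

(a) 2110 mg; (b) 24.7 mg/h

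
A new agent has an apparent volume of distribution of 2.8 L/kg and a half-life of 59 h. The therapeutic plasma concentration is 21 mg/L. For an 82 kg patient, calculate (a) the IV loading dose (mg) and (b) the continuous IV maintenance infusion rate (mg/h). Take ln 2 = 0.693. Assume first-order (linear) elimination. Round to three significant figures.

(a) 4820 mg; (b) 56.6 mg/h

Total Vd = 2.8 × 82 = 229.6 L
LD = Vd × C = 229.6 × 21 = 4822 mg
CL = 0.693 × Vd / t½ = 0.693 × 229.6 / 59 = 2.697 L/h
Infusion rate = CL × Css = 2.697 × 21 = 56.64 mg/h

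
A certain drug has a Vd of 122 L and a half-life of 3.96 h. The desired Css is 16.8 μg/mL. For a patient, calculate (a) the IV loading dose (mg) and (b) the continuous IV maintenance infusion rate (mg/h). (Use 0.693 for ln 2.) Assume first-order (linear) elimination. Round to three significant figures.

LD = Vd × C = 122.0 × 16.8 = 2050 mg
CL = 0.693 × Vd / t½ = 0.693 × 122.0 / 3.96 = 21.35 L/h
Infusion rate = CL × Css = 21.35 × 16.8 = 358.7 mg/h

(a) 2050 mg; (b) 359 mg/h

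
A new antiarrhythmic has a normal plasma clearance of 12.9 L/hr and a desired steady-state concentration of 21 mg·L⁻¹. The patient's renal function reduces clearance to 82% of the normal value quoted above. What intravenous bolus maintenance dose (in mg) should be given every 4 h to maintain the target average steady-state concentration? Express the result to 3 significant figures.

889 mg

Patient clearance = 0.82 × 12.90 = 10.58 L/h
D = CL × Css × τ = 10.58 × 21 × 4 = 888.7 mg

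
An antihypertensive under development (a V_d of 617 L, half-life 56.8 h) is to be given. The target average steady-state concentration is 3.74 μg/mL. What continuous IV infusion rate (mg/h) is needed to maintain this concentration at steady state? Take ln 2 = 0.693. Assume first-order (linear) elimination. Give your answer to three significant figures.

k = 0.693/56.8 = 0.01220 h⁻¹, so CL = k·Vd = 0.01220 × 617.0 = 7.527 L/h
Infusion rate = CL × Css = 7.527 × 3.74 = 28.15 mg/h

28.2 mg/h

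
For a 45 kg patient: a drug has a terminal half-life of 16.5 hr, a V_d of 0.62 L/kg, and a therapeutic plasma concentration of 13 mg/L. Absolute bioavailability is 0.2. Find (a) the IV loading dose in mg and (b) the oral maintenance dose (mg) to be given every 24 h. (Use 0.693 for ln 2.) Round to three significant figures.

(a) 363 mg; (b) 1830 mg

Vd = 0.62 L/kg × 45 kg = 27.90 L
LD = Vd × C = 27.90 × 13 = 362.7 mg
CL = 0.693 × Vd / t½ = 0.693 × 27.90 / 16.5 = 1.172 L/h
D = CL × Css × τ / F = 1.172 × 13 × 24 / 0.2 = 1828 mg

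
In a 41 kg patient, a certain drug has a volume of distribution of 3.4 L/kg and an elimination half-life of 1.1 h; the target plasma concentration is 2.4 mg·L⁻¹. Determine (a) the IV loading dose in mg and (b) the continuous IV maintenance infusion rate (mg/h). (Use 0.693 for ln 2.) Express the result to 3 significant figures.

(a) 335 mg; (b) 211 mg/h

Vd = 3.4 L/kg × 41 kg = 139.4 L
LD = Vd × C = 139.4 × 2.4 = 334.6 mg
CL = 0.693 × Vd / t½ = 0.693 × 139.4 / 1.1 = 87.82 L/h
Infusion rate = CL × Css = 87.82 × 2.4 = 210.8 mg/h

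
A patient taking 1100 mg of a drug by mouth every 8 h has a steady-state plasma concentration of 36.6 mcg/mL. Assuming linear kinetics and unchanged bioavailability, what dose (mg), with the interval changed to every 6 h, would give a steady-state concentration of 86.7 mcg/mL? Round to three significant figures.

1950 mg

With linear kinetics, Css is proportional to dose rate (D/τ) at fixed clearance.
D₂ = D₁ × (Css,target / Css,current) × (τ₂/τ₁) = 1100 × (86.7/36.6) × (6/8) = 1954 mg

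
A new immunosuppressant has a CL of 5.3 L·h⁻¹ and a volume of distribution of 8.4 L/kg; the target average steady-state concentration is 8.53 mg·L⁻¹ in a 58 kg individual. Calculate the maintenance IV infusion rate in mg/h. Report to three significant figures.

45.2 mg/h

Vd does not affect the maintenance rate; only clearance governs steady-state input.
Rate = CL × Css = 5.300 × 8.53 = 45.21 mg/h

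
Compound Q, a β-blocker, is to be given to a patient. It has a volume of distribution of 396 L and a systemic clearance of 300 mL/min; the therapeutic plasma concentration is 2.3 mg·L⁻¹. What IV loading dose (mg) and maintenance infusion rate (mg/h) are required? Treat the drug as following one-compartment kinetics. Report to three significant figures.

(a) 911 mg; (b) 41.4 mg/h

Loading dose = Vd × C = 396.0 × 2.3 = 910.8 mg
Convert clearance: 300 mL/min × 60 min/h ÷ 1000 mL/L = 18.00 L/h
Infusion rate = 18.00 L/h × 2.3 mg/L = 41.40 mg/h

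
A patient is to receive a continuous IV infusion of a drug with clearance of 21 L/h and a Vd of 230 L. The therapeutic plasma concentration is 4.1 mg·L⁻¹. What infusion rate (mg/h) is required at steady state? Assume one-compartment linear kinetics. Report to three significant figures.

Rate = CL × Css = 21.00 × 4.1 = 86.10 mg/h

86.1 mg/h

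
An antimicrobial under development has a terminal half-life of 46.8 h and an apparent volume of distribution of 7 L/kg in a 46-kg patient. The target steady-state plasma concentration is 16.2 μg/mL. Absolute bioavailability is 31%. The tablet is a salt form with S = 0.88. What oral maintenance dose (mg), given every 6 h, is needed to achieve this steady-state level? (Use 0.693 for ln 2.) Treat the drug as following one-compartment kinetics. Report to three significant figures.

Total Vd = 7 × 46 = 322.0 L
CL = 0.693 × Vd / t½ = 0.693 × 322.0 / 46.8 = 4.768 L/h
D = CL × Css × τ / F / S = 4.768 × 16.2 × 6 / 0.31 / 0.88 = 1699 mg

1700 mg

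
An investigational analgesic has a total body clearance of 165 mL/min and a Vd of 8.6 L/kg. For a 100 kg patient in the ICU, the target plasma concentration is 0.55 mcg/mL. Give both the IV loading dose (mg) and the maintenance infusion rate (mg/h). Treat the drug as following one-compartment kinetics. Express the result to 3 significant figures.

Vd(total) = 100 kg × 8.6 L/kg = 860.0 L
LD = Vd · C_target = 860.0 × 0.55 = 473.0 mg
Convert clearance: 165 mL/min × 60 min/h ÷ 1000 mL/L = 9.900 L/h
Maintenance infusion rate = CL × Css = 9.900 × 0.55 = 5.445 mg/h

(a) 473 mg; (b) 5.45 mg/h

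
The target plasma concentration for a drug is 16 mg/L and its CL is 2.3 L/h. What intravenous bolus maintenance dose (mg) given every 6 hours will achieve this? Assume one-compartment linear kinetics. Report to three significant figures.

221 mg

D = CL × Css × τ = 2.300 × 16 × 6 = 220.8 mg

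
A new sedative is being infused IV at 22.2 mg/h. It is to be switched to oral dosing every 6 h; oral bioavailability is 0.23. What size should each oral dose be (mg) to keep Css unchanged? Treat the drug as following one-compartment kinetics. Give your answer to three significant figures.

To maintain the same Css, the systemic dosing rate must be unchanged: F·D/τ = infusion rate.
D = rate × τ / F = 22.2 × 6 / 0.23 = 579.1 mg

579 mg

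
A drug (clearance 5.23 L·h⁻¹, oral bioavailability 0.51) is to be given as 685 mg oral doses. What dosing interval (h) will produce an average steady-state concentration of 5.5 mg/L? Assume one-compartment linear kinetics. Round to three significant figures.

F·D/τ = CL·Css → τ = F·D / (CL·Css).
τ = 0.51 × 685 / (5.23 × 5.5) = 12.14 h

12.1 h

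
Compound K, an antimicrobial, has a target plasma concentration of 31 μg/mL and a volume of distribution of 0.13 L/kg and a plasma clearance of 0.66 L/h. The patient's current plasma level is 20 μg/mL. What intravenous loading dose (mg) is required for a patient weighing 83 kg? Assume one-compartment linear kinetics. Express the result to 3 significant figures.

Vd(total) = 83 kg × 0.13 L/kg = 10.79 L
Concentration deficit ΔC = 31 − 20 = 11.00 mg/L
LD = Vd × ΔC = 10.79 × 11.00 = 118.7 mg

119 mg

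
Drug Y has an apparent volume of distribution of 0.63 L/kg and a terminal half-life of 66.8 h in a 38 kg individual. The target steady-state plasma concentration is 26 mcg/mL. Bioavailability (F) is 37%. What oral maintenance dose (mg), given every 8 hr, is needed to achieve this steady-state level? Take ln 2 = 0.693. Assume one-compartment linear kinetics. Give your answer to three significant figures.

Total Vd = 0.63 × 38 = 23.94 L
CL = ln 2 · Vd / t½ = 0.693 × 23.94 / 66.8 = 0.2484 L/h
D = CL × Css × τ / F = 0.2484 × 26 × 8 / 0.37 = 139.6 mg

140 mg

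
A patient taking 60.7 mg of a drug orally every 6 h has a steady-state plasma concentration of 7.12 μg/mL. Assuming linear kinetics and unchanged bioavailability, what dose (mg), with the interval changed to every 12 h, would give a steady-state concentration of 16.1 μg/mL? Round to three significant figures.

For first-order elimination, Css ∝ F·D/(CL·τ); F and CL are unchanged, so Css ∝ D/τ.
D₂ = D₁ × (Css,target / Css,current) × (τ₂/τ₁) = 60.7 × (16.1/7.12) × (12/6) = 274.5 mg

275 mg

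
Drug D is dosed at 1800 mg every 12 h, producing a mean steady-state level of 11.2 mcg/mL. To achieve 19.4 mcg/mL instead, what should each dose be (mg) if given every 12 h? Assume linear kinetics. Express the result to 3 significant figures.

With linear kinetics, Css is proportional to dose rate (D/τ) at fixed clearance.
D₂ = D₁ × (Css,target / Css,current) = 1800 × 19.4/11.2 = 3118 mg

3120 mg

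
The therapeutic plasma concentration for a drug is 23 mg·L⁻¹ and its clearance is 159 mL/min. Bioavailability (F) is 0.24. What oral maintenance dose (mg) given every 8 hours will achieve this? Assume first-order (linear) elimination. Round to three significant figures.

7310 mg

CL = 159 mL/min = 159 × 0.06 = 9.540 L/h
D = CL × Css × τ / F = 9.540 × 23 × 8 / 0.24 = 7314 mg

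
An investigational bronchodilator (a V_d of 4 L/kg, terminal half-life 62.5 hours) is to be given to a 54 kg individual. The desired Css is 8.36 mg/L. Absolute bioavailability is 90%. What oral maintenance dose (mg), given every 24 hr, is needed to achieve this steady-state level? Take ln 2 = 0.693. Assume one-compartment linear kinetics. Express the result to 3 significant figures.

Vd(total) = 54 kg × 4 L/kg = 216.0 L
k = 0.693/62.5 = 0.01109 h⁻¹, so CL = k·Vd = 0.01109 × 216.0 = 2.395 L/h
D = CL × Css × τ / F = 2.395 × 8.36 × 24 / 0.9 = 533.9 mg

534 mg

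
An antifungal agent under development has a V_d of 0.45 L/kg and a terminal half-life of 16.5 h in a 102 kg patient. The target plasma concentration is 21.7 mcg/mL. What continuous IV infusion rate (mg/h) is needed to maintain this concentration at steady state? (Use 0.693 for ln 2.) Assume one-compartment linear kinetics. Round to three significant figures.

41.8 mg/h

Vd = 0.45 L/kg × 102 kg = 45.90 L
CL = 0.693 × Vd / t½ = 0.693 × 45.90 / 16.5 = 1.928 L/h
Infusion rate = CL × Css = 1.928 × 21.7 = 41.84 mg/h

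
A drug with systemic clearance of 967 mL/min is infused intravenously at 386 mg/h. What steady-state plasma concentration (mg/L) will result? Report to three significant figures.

CL = 967 mL/min × 60/1000 = 58.02 L/h
Css = rate / CL = 386 / 58.02 = 6.653 mg/L

6.65 mg/L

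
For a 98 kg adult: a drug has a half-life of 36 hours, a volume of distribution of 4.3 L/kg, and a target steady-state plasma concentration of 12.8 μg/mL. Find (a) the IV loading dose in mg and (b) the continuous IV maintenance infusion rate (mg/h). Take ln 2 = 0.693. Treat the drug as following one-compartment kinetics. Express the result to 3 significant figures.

Total Vd = 4.3 × 98 = 421.4 L
LD = Vd × C = 421.4 × 12.8 = 5394 mg
CL = 0.693 × Vd / t½ = 0.693 × 421.4 / 36 = 8.112 L/h
Infusion rate = CL × Css = 8.112 × 12.8 = 103.8 mg/h

(a) 5390 mg; (b) 104 mg/h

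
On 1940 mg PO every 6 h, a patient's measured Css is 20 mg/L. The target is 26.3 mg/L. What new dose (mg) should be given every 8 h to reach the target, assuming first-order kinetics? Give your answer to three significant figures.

3400 mg

For first-order elimination, Css ∝ F·D/(CL·τ); F and CL are unchanged, so Css ∝ D/τ.
D₂ = D₁ × (Css,target / Css,current) × (τ₂/τ₁) = 1940 × (26.3/20) × (8/6) = 3401 mg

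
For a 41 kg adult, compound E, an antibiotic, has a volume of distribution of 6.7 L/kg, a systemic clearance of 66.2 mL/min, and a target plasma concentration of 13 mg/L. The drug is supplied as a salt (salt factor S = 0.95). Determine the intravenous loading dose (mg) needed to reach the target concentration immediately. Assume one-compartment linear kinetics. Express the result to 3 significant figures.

Vd = 6.7 L/kg × 41 kg = 274.7 L
LD = Vd × C / S = 274.7 × 13.00 / 0.95 = 3759 mg

3760 mg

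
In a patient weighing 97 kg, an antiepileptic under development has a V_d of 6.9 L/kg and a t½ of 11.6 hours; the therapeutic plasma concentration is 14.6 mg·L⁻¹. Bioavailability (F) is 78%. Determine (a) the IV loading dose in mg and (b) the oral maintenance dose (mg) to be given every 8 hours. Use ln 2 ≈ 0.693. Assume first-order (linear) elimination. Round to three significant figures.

(a) 9770 mg; (b) 5990 mg

Total Vd = 6.9 × 97 = 669.3 L
LD = Vd × C = 669.3 × 14.6 = 9772 mg
CL = 0.693 × Vd / t½ = 0.693 × 669.3 / 11.6 = 39.98 L/h
D = CL × Css × τ / F = 39.98 × 14.6 × 8 / 0.78 = 5987 mg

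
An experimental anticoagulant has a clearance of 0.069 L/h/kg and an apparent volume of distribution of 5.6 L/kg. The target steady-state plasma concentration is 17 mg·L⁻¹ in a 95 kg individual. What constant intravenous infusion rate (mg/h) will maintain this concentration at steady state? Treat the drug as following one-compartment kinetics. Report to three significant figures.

CL = 0.069 L/h/kg × 95 kg = 6.555 L/h
Rate = CL × Css = 6.555 × 17 = 111.4 mg/h

111 mg/h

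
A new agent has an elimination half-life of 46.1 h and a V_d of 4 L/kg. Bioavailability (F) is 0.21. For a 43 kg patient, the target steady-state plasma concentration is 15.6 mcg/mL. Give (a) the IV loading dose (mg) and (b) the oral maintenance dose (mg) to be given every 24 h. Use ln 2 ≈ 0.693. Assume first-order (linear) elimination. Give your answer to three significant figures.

Total Vd = 4 × 43 = 172.0 L
LD = Vd × C = 172.0 × 15.6 = 2683 mg
CL = 0.693 × Vd / t½ = 0.693 × 172.0 / 46.1 = 2.586 L/h
D = CL × Css × τ / F = 2.586 × 15.6 × 24 / 0.21 = 4610 mg

(a) 2680 mg; (b) 4610 mg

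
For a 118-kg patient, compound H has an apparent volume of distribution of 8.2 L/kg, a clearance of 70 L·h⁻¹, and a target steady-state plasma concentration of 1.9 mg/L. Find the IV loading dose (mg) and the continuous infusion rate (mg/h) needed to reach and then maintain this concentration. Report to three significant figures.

Vd = 8.2 L/kg × 118 kg = 967.6 L
LD = Vd · C_target = 967.6 × 1.9 = 1838 mg
Maintenance: replace elimination → rate = CL × Css = 70.00 × 1.9 = 133.0 mg/h

(a) 1840 mg; (b) 133 mg/h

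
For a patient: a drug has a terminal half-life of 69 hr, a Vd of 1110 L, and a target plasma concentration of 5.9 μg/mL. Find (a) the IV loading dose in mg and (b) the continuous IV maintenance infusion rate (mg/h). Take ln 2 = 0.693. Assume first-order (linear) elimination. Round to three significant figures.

LD = Vd × C = 1110 × 5.9 = 6549 mg
CL = 0.693 × Vd / t½ = 0.693 × 1110 / 69 = 11.15 L/h
Infusion rate = CL × Css = 11.15 × 5.9 = 65.79 mg/h

(a) 6550 mg; (b) 65.8 mg/h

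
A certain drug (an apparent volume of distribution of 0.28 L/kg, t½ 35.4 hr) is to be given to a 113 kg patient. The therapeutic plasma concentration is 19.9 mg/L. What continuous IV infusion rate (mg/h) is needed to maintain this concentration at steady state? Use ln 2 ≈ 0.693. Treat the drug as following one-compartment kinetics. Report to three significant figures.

12.3 mg/h

Total Vd = 0.28 × 113 = 31.64 L
CL = ln 2 · Vd / t½ = 0.693 × 31.64 / 35.4 = 0.6194 L/h
Infusion rate = CL × Css = 0.6194 × 19.9 = 12.33 mg/h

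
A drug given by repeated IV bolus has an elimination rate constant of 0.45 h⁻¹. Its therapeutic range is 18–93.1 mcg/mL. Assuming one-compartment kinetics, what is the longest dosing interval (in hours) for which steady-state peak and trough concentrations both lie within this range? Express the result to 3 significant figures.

Between IV bolus doses, concentration decays as C = C₀·e^(−kτ), so C_peak/C_trough = e^(kτ).
τ_max = ln(C_peak/C_trough) / k = ln(93.1/18) / 0.4500 = 1.643 / 0.4500 = 3.651 h

3.65 h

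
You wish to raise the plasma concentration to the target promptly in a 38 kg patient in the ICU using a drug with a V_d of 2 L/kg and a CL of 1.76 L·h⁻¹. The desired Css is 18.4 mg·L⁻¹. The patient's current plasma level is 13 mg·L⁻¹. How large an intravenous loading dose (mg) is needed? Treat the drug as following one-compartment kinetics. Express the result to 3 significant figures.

410 mg

Total Vd = 2 × 38 = 76.00 L
Loading dose depends on Vd (not clearance): it fills the distribution volume.
Concentration deficit ΔC = 18.4 − 13 = 5.400 mg/L
LD = Vd × ΔC = 76.00 × 5.400 = 410.4 mg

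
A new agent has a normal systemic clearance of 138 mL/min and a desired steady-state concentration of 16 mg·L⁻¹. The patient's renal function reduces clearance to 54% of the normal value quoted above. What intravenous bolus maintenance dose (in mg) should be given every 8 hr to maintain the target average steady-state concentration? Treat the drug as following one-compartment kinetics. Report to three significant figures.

572 mg

CL = 138 mL/min × 60/1000 = 8.280 L/h
Patient clearance = 0.54 × 8.280 = 4.471 L/h
At steady state, dose per interval replaces the amount cleared in that interval: D/τ = CL·Css.
D = CL × Css × τ = 4.471 × 16 × 8 = 572.3 mg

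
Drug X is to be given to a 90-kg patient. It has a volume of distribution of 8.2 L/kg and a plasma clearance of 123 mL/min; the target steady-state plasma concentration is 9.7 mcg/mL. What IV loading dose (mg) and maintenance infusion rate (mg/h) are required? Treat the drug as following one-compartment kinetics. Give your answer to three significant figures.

(a) 7160 mg; (b) 71.6 mg/h

Vd(total) = 90 kg × 8.2 L/kg = 738.0 L
LD = Vd · C_target = 738.0 × 9.7 = 7159 mg
CL = 123 mL/min = 123 × 0.06 = 7.380 L/h
Maintenance: replace elimination → rate = CL × Css = 7.380 × 9.7 = 71.59 mg/h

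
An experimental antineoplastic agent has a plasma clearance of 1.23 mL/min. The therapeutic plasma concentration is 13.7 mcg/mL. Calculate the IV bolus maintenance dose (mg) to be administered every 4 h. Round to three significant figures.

Convert clearance: 1.23 mL/min × 60 min/h ÷ 1000 mL/L = 0.07380 L/h
D = CL × Css × τ = 0.07380 × 13.7 × 4 = 4.044 mg

4.04 mg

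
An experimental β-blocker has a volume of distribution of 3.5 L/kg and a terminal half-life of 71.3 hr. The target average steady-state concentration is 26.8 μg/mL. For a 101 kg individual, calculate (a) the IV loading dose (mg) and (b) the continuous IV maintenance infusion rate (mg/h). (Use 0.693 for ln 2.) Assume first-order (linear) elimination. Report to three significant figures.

Total Vd = 3.5 × 101 = 353.5 L
LD = Vd × C = 353.5 × 26.8 = 9474 mg
CL = 0.693 × Vd / t½ = 0.693 × 353.5 / 71.3 = 3.436 L/h
Infusion rate = CL × Css = 3.436 × 26.8 = 92.08 mg/h

(a) 9470 mg; (b) 92.1 mg/h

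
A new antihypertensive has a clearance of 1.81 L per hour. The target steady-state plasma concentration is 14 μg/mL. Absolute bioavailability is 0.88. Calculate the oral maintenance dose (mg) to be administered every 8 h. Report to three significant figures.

230 mg

At steady state, dose per interval replaces the amount cleared in that interval: F·D/τ = CL·Css.
D = CL × Css × τ / F = 1.810 × 14 × 8 / 0.88 = 230.4 mg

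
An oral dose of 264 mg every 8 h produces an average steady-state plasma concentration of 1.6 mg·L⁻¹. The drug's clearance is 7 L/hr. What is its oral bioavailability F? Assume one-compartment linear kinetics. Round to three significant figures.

F·D/τ = CL·Css at steady state → F = CL·Css·τ / D.
F = 7 × 1.6 × 8 / 264 = 0.339

0.339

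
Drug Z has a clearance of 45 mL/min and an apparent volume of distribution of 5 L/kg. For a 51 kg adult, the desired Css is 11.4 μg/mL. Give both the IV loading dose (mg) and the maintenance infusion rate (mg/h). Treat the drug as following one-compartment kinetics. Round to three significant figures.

Vd = 5 L/kg × 51 kg = 255.0 L
Loading dose = Vd × C = 255.0 × 11.4 = 2907 mg
CL = 45 mL/min = 45 × 0.06 = 2.700 L/h
Maintenance infusion rate = CL × Css = 2.700 × 11.4 = 30.78 mg/h

(a) 2910 mg; (b) 30.8 mg/h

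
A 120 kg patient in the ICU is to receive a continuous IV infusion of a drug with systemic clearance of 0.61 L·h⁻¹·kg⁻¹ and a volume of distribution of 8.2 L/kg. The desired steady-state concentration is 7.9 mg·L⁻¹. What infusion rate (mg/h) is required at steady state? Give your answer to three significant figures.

CL = 0.61 L·h⁻¹·kg⁻¹ × 120 kg = 73.20 L/h
Rate = CL × Css = 73.20 × 7.9 = 578.3 mg/h

578 mg/h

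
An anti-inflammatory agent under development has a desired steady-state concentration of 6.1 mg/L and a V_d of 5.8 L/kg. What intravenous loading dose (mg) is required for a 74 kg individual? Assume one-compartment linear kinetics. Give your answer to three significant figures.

2620 mg

Total Vd = 5.8 × 74 = 429.2 L
LD = Vd × C = 429.2 × 6.100 = 2618 mg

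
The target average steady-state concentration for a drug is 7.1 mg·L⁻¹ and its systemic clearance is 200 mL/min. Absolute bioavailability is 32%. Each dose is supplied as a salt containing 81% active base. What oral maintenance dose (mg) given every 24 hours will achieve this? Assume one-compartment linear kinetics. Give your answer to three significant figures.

7890 mg

Convert clearance: 200 mL/min × 60 min/h ÷ 1000 mL/L = 12.00 L/h
D = CL × Css × τ / F / S = 12.00 × 7.1 × 24 / 0.32 / 0.81 = 7889 mg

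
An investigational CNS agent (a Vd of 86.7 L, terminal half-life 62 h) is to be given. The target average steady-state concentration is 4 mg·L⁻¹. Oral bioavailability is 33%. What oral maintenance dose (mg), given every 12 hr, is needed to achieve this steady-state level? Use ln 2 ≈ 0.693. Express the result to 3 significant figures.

141 mg

k = 0.693/62 = 0.01118 h⁻¹, so CL = k·Vd = 0.01118 × 86.70 = 0.9693 L/h
D = CL × Css × τ / F = 0.9693 × 4 × 12 / 0.33 = 141.0 mg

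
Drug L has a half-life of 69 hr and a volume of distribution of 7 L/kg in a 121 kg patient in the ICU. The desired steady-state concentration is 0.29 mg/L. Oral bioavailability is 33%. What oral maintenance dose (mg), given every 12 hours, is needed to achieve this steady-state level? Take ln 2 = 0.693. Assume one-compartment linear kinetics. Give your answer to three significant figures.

Total Vd = 7 × 121 = 847.0 L
CL = ln 2 · Vd / t½ = 0.693 × 847.0 / 69 = 8.507 L/h
D = CL × Css × τ / F = 8.507 × 0.29 × 12 / 0.33 = 89.71 mg

89.7 mg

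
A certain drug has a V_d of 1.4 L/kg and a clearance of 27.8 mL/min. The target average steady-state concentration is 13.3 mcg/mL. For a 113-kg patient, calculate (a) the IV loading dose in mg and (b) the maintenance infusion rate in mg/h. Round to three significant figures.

Vd = 1.4 L/kg × 113 kg = 158.2 L
LD = Vd · C_target = 158.2 × 13.3 = 2104 mg
Convert clearance: 27.8 mL/min × 60 min/h ÷ 1000 mL/L = 1.668 L/h
Maintenance: replace elimination → rate = CL × Css = 1.668 × 13.3 = 22.18 mg/h

(a) 2100 mg; (b) 22.2 mg/h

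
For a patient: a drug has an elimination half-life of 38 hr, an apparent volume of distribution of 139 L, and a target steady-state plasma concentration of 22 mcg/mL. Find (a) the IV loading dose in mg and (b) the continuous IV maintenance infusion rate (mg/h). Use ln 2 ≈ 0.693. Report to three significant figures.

(a) 3060 mg; (b) 55.8 mg/h

LD = Vd × C = 139.0 × 22 = 3058 mg
CL = 0.693 × Vd / t½ = 0.693 × 139.0 / 38 = 2.535 L/h
Infusion rate = CL × Css = 2.535 × 22 = 55.77 mg/h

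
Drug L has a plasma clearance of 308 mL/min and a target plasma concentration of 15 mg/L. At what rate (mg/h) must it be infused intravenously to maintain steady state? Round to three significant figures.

277 mg/h

Convert clearance: 308 mL/min × 60 min/h ÷ 1000 mL/L = 18.48 L/h
Infusion rate = CL · Css = 18.48 L/h × 15 mg/L = 277.2 mg/h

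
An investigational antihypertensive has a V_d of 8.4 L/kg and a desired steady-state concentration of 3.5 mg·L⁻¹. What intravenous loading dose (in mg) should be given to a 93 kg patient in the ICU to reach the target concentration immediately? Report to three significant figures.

2730 mg

Total Vd = 8.4 × 93 = 781.2 L
LD = Vd × C = 781.2 × 3.500 = 2734 mg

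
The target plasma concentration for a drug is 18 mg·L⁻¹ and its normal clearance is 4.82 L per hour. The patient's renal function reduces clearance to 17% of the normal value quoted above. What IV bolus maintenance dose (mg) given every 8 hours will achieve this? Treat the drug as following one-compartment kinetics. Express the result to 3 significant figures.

Patient clearance = 0.17 × 4.820 = 0.8194 L/h
D = CL × Css × τ = 0.8194 × 18 × 8 = 118.0 mg

118 mg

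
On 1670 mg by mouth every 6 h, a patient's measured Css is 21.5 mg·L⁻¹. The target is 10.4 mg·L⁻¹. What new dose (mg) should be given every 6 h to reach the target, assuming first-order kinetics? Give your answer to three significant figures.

808 mg

With linear kinetics, Css is proportional to dose rate (D/τ) at fixed clearance.
D₂ = D₁ × (Css,target / Css,current) = 1670 × 10.4/21.5 = 807.8 mg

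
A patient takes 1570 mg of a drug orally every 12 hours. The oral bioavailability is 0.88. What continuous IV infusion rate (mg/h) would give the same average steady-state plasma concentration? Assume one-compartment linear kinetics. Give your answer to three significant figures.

Equivalent systemic input: infusion rate = F·D/τ.
Rate = 0.88 × 1570 / 12 = 115.1 mg/h

115 mg/h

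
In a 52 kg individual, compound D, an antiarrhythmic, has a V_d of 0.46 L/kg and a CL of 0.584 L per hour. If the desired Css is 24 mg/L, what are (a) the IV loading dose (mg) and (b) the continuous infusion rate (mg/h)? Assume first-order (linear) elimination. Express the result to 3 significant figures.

Vd(total) = 52 kg × 0.46 L/kg = 23.92 L
Loading dose = Vd × C = 23.92 × 24 = 574.1 mg
Maintenance infusion rate = CL × Css = 0.5840 × 24 = 14.02 mg/h

(a) 574 mg; (b) 14.0 mg/h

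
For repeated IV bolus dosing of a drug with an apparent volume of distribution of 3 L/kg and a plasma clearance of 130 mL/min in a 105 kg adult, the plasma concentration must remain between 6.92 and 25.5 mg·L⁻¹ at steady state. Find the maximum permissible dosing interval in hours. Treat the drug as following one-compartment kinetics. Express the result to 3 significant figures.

Vd(total) = 105 kg × 3 L/kg = 315.0 L
CL = 130 mL/min = 130 × 0.06 = 7.800 L/h
k = CL / Vd = 7.800 / 315.0 = 0.02476 h⁻¹
Between IV bolus doses, concentration decays as C = C₀·e^(−kτ), so C_peak/C_trough = e^(kτ).
τ_max = ln(C_peak/C_trough) / k = ln(25.5/6.92) / 0.02476 = 1.304 / 0.02476 = 52.67 h

52.7 h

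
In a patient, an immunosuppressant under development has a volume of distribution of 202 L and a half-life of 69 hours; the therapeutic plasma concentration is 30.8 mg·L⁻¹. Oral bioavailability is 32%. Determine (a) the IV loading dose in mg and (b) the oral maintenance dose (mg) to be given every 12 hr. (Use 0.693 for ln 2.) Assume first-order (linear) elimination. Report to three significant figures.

LD = Vd × C = 202.0 × 30.8 = 6222 mg
CL = 0.693 × Vd / t½ = 0.693 × 202.0 / 69 = 2.029 L/h
D = CL × Css × τ / F = 2.029 × 30.8 × 12 / 0.32 = 2343 mg

(a) 6220 mg; (b) 2340 mg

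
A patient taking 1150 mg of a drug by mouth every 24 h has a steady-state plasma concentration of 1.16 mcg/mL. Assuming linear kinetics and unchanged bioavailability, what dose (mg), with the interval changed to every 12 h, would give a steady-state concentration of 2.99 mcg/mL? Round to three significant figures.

With linear kinetics, Css is proportional to dose rate (D/τ) at fixed clearance.
D₂ = D₁ × (Css,target / Css,current) × (τ₂/τ₁) = 1150 × (2.99/1.16) × (12/24) = 1482 mg

1480 mg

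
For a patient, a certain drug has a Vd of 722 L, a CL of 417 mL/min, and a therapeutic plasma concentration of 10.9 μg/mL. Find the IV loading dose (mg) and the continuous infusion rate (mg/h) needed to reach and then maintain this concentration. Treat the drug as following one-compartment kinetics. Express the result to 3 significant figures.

Loading dose = Vd × C = 722.0 × 10.9 = 7870 mg
CL = 417 mL/min × 60/1000 = 25.02 L/h
Maintenance infusion rate = CL × Css = 25.02 × 10.9 = 272.7 mg/h

(a) 7870 mg; (b) 273 mg/h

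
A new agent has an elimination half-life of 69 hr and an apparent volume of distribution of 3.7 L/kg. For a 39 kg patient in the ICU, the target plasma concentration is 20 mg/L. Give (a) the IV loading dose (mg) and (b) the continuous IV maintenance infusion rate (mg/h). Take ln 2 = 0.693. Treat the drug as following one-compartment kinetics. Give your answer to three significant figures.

(a) 2890 mg; (b) 29.0 mg/h

Vd(total) = 39 kg × 3.7 L/kg = 144.3 L
LD = Vd × C = 144.3 × 20 = 2886 mg
CL = 0.693 × Vd / t½ = 0.693 × 144.3 / 69 = 1.449 L/h
Infusion rate = CL × Css = 1.449 × 20 = 28.98 mg/h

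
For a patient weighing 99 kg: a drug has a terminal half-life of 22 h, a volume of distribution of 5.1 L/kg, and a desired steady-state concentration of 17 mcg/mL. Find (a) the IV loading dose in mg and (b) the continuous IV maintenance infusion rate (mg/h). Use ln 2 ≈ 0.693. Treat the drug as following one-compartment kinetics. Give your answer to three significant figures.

(a) 8580 mg; (b) 270 mg/h

Vd(total) = 99 kg × 5.1 L/kg = 504.9 L
LD = Vd × C = 504.9 × 17 = 8583 mg
CL = 0.693 × Vd / t½ = 0.693 × 504.9 / 22 = 15.90 L/h
Infusion rate = CL × Css = 15.90 × 17 = 270.3 mg/h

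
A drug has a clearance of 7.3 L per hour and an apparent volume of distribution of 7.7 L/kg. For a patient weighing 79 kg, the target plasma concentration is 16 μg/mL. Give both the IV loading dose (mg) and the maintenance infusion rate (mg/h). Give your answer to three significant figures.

Total Vd = 7.7 × 79 = 608.3 L
Loading dose = Vd × C = 608.3 × 16 = 9733 mg
Maintenance infusion rate = CL × Css = 7.300 × 16 = 116.8 mg/h

(a) 9730 mg; (b) 117 mg/h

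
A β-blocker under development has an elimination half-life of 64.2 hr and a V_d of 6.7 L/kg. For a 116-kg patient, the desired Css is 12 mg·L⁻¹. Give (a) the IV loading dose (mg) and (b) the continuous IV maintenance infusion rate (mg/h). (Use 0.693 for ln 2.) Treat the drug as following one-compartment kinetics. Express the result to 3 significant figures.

Vd = 6.7 L/kg × 116 kg = 777.2 L
LD = Vd × C = 777.2 × 12 = 9326 mg
CL = 0.693 × Vd / t½ = 0.693 × 777.2 / 64.2 = 8.389 L/h
Infusion rate = CL × Css = 8.389 × 12 = 100.7 mg/h

(a) 9330 mg; (b) 101 mg/h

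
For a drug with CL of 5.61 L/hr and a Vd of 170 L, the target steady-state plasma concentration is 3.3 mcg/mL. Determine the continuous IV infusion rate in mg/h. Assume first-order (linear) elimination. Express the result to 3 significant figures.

18.5 mg/h

R₀ = 5.610 × 3.3 = 18.51 mg/h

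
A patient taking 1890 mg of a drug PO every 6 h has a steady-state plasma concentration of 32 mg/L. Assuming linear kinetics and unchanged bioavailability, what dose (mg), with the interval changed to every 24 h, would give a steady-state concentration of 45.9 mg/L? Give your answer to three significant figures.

For first-order elimination, Css ∝ F·D/(CL·τ); F and CL are unchanged, so Css ∝ D/τ.
D₂ = D₁ × (Css,target / Css,current) × (τ₂/τ₁) = 1890 × (45.9/32) × (24/6) = 10840 mg

10800 mg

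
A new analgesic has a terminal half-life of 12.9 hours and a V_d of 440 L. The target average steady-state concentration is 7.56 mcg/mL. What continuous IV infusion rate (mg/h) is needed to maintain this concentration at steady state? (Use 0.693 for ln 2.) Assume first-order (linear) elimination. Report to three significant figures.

CL = ln 2 · Vd / t½ = 0.693 × 440.0 / 12.9 = 23.64 L/h
Infusion rate = CL × Css = 23.64 × 7.56 = 178.7 mg/h

179 mg/h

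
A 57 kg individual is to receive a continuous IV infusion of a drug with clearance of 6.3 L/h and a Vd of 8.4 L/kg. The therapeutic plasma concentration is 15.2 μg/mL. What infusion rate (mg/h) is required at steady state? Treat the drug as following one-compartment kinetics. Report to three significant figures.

95.8 mg/h

Maintenance depends on clearance, not Vd — rate in must match rate out.
Infusion rate = CL · Css = 6.300 L/h × 15.2 mg/L = 95.76 mg/h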